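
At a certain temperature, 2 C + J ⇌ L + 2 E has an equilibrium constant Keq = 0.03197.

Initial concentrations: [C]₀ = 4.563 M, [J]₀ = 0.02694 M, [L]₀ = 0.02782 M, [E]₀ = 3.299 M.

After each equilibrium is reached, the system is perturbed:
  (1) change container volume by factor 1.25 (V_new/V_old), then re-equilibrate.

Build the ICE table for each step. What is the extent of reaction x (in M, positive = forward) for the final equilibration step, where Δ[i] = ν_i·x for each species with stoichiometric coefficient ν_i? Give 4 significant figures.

x = 0 M

Q₀ = 0.5398 vs Keq = 0.03197 ⇒ Q>K, reverse
Step 1:
                  C         J         L         E
  init        4.563   0.02694   0.02782     3.299
  Δ         0.04902   0.02451  -0.02451  -0.04902
  eq          4.612   0.05145  0.003312      3.25
  solve Keq expr → x = -0.02451; check Q = 0.03197
Then change container volume by factor 1.25 (V_new/V_old).
Step 2:
                  C         J         L         E
  init         3.69   0.04116   0.00265       2.6
  Δ               0         0         0         0
  eq           3.69   0.04116   0.00265       2.6
  solve Keq expr → x = 0; check Q = 0.03197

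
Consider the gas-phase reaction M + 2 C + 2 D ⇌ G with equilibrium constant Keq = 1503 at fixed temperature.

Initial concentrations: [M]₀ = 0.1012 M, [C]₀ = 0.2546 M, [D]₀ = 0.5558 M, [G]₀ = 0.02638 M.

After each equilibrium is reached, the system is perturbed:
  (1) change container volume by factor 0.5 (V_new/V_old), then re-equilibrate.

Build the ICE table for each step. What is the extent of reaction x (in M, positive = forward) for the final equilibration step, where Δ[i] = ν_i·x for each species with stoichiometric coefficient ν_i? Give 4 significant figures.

x = 0.04434 M

Q₀ = 13.02 vs Keq = 1503 ⇒ Q<K, forward
Step 1:
                   M          C          D          G
  I           0.1012     0.2546     0.5558    0.02638
  C         -0.07113    -0.1423    -0.1423    0.07113
  E          0.03007     0.1123     0.4135    0.09751
  solve Keq expr → x = 0.07113; check Q = 1503
Then change container volume by factor 0.5 (V_new/V_old).
Step 2:
                   M          C          D          G
  I          0.06013     0.2247     0.8271      0.195
  C         -0.04434   -0.08867   -0.08867    0.04434
  E          0.01579      0.136     0.7384     0.2394
  solve Keq expr → x = 0.04434; check Q = 1503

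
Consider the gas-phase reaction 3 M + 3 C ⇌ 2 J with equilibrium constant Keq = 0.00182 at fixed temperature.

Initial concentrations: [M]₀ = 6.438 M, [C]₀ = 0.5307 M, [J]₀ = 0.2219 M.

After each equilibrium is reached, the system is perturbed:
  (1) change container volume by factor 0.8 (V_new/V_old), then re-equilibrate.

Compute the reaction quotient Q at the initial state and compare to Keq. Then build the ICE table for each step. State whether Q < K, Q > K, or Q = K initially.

Q₀ = 0.001235; Q < K (proceeds forward)

Q₀ = 0.001235 vs Keq = 0.00182 ⇒ Q<K, forward
Step 1:
                   M          C          J
  I            6.438     0.5307     0.2219
  C         -0.03225   -0.03225     0.0215
  E            6.406     0.4984     0.2434
  solve Keq expr → x = 0.01075; check Q = 0.00182
Then change container volume by factor 0.8 (V_new/V_old).
Step 2:
                   M          C          J
  I            8.007     0.6231     0.3043
  C         -0.09317   -0.09317    0.06211
  E            7.914     0.5299     0.3664
  solve Keq expr → x = 0.03106; check Q = 0.00182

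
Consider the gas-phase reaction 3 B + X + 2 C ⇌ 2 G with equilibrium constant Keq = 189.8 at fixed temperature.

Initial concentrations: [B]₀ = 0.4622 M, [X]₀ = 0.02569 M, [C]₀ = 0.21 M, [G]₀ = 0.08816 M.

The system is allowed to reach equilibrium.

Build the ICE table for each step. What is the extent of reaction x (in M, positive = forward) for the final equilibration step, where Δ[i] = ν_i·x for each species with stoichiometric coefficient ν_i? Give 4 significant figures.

x = 0.007852 M

Q₀ = 69.48 vs Keq = 189.8 ⇒ Q<K, forward
Step 1:
                   B          X          C          G
  I           0.4622    0.02569       0.21    0.08816
  C         -0.02355  -0.007852    -0.0157     0.0157
  E           0.4386    0.01784     0.1943     0.1039
  solve Keq expr → x = 0.007852; check Q = 189.8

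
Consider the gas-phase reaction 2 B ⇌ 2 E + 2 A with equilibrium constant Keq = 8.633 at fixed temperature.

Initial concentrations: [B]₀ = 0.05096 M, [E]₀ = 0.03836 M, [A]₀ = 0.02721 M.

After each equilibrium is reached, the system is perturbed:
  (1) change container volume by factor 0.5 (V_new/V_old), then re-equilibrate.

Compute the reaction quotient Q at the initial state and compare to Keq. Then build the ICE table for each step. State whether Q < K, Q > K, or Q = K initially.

Q₀ = 4.1952e-04; Q < K (proceeds forward)

Q₀ = 4.1952e-04 vs Keq = 8.633 ⇒ Q<K, forward
Step 1:
                    B           E           A
  init        0.05096     0.03836     0.02721
  Δ          -0.04871     0.04871     0.04871
  eq          0.00225     0.08707     0.07592
  solve Keq expr → x = 0.02436; check Q = 8.633
Then change container volume by factor 0.5 (V_new/V_old).
Step 2:
                    B           E           A
  init         0.0045      0.1741      0.1518
  Δ          0.004055   -0.004055   -0.004055
  eq         0.008555      0.1701      0.1478
  solve Keq expr → x = -0.002028; check Q = 8.633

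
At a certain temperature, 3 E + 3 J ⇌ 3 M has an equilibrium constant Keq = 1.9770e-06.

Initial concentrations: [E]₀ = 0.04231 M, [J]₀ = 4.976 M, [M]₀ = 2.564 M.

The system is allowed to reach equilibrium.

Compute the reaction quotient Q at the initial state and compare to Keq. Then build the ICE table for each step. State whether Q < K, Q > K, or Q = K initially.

Q₀ = 1806 vs Keq = 1.9770e-06 ⇒ Q>K, reverse
Step 1:
                  E         J         M
  init      0.04231     4.976     2.564
  Δ           2.345     2.345    -2.345
  eq          2.387     7.321    0.2193
  solve Keq expr → x = -0.7816; check Q = 1.9770e-06

Q₀ = 1806; Q > K (proceeds reverse)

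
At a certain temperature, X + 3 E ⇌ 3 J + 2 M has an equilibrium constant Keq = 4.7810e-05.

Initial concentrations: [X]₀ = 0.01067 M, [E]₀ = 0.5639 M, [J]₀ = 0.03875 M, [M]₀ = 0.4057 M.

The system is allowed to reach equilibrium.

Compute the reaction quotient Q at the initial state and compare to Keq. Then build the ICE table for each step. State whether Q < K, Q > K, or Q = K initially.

Q₀ = 0.005006; Q > K (proceeds reverse)

Q₀ = 0.005006 vs Keq = 4.7810e-05 ⇒ Q>K, reverse
Step 1:
                  X         E         J         M
  Initial   0.01067    0.5639   0.03875    0.4057
  Change   0.009263   0.02779  -0.02779  -0.01853
  Equil     0.01993    0.5917   0.01096    0.3872
  solve Keq expr → x = -0.009263; check Q = 4.7810e-05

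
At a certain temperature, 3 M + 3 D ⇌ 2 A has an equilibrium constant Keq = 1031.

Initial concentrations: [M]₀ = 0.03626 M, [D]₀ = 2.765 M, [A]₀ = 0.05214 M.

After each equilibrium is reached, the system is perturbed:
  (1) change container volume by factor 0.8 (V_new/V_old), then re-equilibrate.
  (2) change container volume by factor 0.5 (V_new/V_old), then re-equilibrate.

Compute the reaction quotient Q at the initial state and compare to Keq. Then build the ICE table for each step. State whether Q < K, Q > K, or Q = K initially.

Q₀ = 2.698 vs Keq = 1031 ⇒ Q<K, forward
Step 1:
                    M           D           A
  I           0.03626       2.765     0.05214
  C          -0.02999    -0.02999     0.01999
  E          0.006272       2.735     0.07213
  solve Keq expr → x = 0.009996; check Q = 1031
Then change container volume by factor 0.8 (V_new/V_old).
Step 2:
                    M           D           A
  I          0.007839       3.419     0.09017
  C         -0.001958   -0.001958    0.001305
  E          0.005881       3.417     0.09147
  solve Keq expr → x = 6.5267e-04; check Q = 1031
Then change container volume by factor 0.5 (V_new/V_old).
Step 3:
                    M           D           A
  I           0.01176       6.834      0.1829
  C         -0.007011   -0.007011    0.004674
  E          0.004752       6.827      0.1876
  solve Keq expr → x = 0.002337; check Q = 1031

Q₀ = 2.698; Q < K (proceeds forward)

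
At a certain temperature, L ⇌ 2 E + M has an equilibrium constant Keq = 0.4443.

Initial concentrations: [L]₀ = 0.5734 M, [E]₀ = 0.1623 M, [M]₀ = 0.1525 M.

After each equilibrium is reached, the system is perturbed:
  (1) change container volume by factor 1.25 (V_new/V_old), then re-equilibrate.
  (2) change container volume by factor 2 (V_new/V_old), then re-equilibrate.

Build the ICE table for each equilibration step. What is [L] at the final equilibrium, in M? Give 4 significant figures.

[L]_eq = 0.07144 M

Q₀ = 0.007006 vs Keq = 0.4443 ⇒ Q<K, forward
Step 1:
                  L         E         M
  Initial    0.5734    0.1623    0.1525
  Change    -0.2325     0.465    0.2325
  Equil      0.3409    0.6273     0.385
  solve Keq expr → x = 0.2325; check Q = 0.4443
Then change container volume by factor 1.25 (V_new/V_old).
Step 2:
                  L         E         M
  Initial    0.2727    0.5018     0.308
  Change   -0.03077   0.06154   0.03077
  Equil       0.242    0.5633    0.3388
  solve Keq expr → x = 0.03077; check Q = 0.4443
Then change container volume by factor 2 (V_new/V_old).
Step 3:
                  L         E         M
  Initial     0.121    0.2817    0.1694
  Change   -0.04955   0.09909   0.04955
  Equil     0.07144    0.3808    0.2189
  solve Keq expr → x = 0.04955; check Q = 0.4443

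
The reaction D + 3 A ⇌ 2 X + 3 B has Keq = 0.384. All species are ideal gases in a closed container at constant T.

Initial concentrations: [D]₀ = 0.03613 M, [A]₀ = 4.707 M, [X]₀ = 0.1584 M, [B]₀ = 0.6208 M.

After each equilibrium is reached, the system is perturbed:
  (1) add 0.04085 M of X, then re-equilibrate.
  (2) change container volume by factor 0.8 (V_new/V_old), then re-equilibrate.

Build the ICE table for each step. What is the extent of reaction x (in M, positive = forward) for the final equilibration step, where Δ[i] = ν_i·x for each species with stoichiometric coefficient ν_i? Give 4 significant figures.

x = -2.2783e-04 M

Q₀ = 0.001593 vs Keq = 0.384 ⇒ Q<K, forward
Step 1:
                  D         A         X         B
  Initial   0.03613     4.707    0.1584    0.6208
  Change   -0.03559   -0.1068   0.07117    0.1068
  Equil   5.4298e-04       4.6    0.2296    0.7276
  solve Keq expr → x = 0.03559; check Q = 0.384
Then add 0.04085 M of X.
Step 2:
                  D         A         X         B
  Initial 5.4298e-04       4.6    0.2704    0.7276
  Change  2.0592e-04 6.1775e-04 -4.1184e-04 -6.1775e-04
  Equil   7.4890e-04     4.601      0.27    0.7269
  solve Keq expr → x = -2.0592e-04; check Q = 0.384
Then change container volume by factor 0.8 (V_new/V_old).
Step 3:
                  D         A         X         B
  Initial 9.3612e-04     5.751    0.3375    0.9087
  Change  2.2783e-04 6.8348e-04 -4.5565e-04 -6.8348e-04
  Equil    0.001164     5.752    0.3371     0.908
  solve Keq expr → x = -2.2783e-04; check Q = 0.384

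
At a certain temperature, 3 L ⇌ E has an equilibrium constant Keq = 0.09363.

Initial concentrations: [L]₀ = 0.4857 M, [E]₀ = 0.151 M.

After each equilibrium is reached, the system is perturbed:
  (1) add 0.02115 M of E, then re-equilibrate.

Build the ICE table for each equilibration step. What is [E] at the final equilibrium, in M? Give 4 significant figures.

[E]_eq = 0.05496 M

Q₀ = 1.318 vs Keq = 0.09363 ⇒ Q>K, reverse
Step 1:
                    L           E
  Initial      0.4857       0.151
  Change        0.311     -0.1037
  Equil        0.7967     0.04734
  solve Keq expr → x = -0.1037; check Q = 0.09363
Then add 0.02115 M of E.
Step 2:
                    L           E
  Initial      0.7967     0.06849
  Change      0.04061    -0.01354
  Equil        0.8373     0.05496
  solve Keq expr → x = -0.01354; check Q = 0.09363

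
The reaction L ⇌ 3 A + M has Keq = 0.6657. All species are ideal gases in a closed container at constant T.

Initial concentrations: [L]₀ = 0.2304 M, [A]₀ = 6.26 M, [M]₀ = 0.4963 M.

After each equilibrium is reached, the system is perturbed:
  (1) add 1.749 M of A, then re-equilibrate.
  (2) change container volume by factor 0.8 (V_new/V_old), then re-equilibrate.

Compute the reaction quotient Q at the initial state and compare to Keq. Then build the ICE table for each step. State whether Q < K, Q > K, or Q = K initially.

Q₀ = 528.4; Q > K (proceeds reverse)

Q₀ = 528.4 vs Keq = 0.6657 ⇒ Q>K, reverse
Step 1:
                   L          A          M
  I           0.2304       6.26     0.4963
  C           0.4919     -1.476    -0.4919
  E           0.7223      4.784   0.004391
  solve Keq expr → x = -0.4919; check Q = 0.6657
Then add 1.749 M of A.
Step 2:
                   L          A          M
  I           0.7223      6.533   0.004391
  C         0.002654  -0.007962  -0.002654
  E            0.725      6.525   0.001737
  solve Keq expr → x = -0.002654; check Q = 0.6657
Then change container volume by factor 0.8 (V_new/V_old).
Step 3:
                   L          A          M
  I           0.9062      8.157   0.002171
  C         0.001057  -0.003171  -0.001057
  E           0.9073      8.153   0.001114
  solve Keq expr → x = -0.001057; check Q = 0.6657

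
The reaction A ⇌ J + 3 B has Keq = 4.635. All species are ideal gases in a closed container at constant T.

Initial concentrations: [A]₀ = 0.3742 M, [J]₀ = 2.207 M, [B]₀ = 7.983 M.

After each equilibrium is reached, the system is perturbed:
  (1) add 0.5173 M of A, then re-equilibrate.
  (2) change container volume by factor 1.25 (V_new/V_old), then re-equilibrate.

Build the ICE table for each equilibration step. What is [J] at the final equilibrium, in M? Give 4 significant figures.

[J]_eq = 0.5092 M

Q₀ = 3001 vs Keq = 4.635 ⇒ Q>K, reverse
Step 1:
                   A          J          B
  I           0.3742      2.207      7.983
  C            1.741     -1.741     -5.223
  E            2.115     0.4661       2.76
  solve Keq expr → x = -1.741; check Q = 4.635
Then add 0.5173 M of A.
Step 2:
                   A          J          B
  I            2.632     0.4661       2.76
  C         -0.03881    0.03881     0.1164
  E            2.594     0.5049      2.877
  solve Keq expr → x = 0.03881; check Q = 4.635
Then change container volume by factor 1.25 (V_new/V_old).
Step 3:
                   A          J          B
  I            2.075     0.4039      2.301
  C          -0.1053     0.1053     0.3158
  E             1.97     0.5092      2.617
  solve Keq expr → x = 0.1053; check Q = 4.635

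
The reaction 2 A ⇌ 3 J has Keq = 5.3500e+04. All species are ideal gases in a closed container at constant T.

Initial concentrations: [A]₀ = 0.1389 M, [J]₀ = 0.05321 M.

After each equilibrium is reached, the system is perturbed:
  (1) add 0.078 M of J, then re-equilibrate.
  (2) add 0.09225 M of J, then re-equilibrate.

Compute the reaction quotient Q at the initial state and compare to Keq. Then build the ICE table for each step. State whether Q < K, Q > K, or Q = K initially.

Q₀ = 0.007809; Q < K (proceeds forward)

Q₀ = 0.007809 vs Keq = 5.3500e+04 ⇒ Q<K, forward
Step 1:
                    A           J
  Initial      0.1389     0.05321
  Change      -0.1383      0.2075
  Equil    5.7548e-04      0.2607
  solve Keq expr → x = 0.06916; check Q = 5.3500e+04
Then add 0.078 M of J.
Step 2:
                    A           J
  Initial  5.7548e-04      0.3387
  Change   2.7516e-04 -4.1275e-04
  Equil    8.5064e-04      0.3383
  solve Keq expr → x = -1.3758e-04; check Q = 5.3500e+04
Then add 0.09225 M of J.
Step 3:
                    A           J
  Initial  8.5064e-04      0.4305
  Change   3.6834e-04 -5.5252e-04
  Equil      0.001219        0.43
  solve Keq expr → x = -1.8417e-04; check Q = 5.3500e+04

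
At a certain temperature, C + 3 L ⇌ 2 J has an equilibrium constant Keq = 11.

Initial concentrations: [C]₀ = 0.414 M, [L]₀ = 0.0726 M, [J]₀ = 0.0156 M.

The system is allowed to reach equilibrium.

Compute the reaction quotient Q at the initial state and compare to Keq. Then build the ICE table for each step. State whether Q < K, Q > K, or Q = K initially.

Q₀ = 1.536; Q < K (proceeds forward)

Q₀ = 1.536 vs Keq = 11 ⇒ Q<K, forward
Step 1:
                  C         L         J
  init        0.414    0.0726    0.0156
  Δ       -0.005866   -0.0176   0.01173
  eq         0.4081     0.055   0.02733
  solve Keq expr → x = 0.005866; check Q = 11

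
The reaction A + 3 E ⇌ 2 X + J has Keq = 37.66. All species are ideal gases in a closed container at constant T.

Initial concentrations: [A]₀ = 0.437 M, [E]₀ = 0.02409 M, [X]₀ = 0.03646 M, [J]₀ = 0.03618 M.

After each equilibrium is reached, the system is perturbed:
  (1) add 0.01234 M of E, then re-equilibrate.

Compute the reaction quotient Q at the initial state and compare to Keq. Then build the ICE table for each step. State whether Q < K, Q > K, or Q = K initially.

Q₀ = 7.872 vs Keq = 37.66 ⇒ Q<K, forward
Step 1:
                    A           E           X           J
  init          0.437     0.02409     0.03646     0.03618
  Δ         -0.002673   -0.008018    0.005345    0.002673
  eq           0.4343     0.01607     0.04181     0.03885
  solve Keq expr → x = 0.002673; check Q = 37.66
Then add 0.01234 M of E.
Step 2:
                    A           E           X           J
  init         0.4343     0.02841     0.04181     0.03885
  Δ          -0.00337    -0.01011     0.00674     0.00337
  eq            0.431      0.0183     0.04855     0.04222
  solve Keq expr → x = 0.00337; check Q = 37.66

Q₀ = 7.872; Q < K (proceeds forward)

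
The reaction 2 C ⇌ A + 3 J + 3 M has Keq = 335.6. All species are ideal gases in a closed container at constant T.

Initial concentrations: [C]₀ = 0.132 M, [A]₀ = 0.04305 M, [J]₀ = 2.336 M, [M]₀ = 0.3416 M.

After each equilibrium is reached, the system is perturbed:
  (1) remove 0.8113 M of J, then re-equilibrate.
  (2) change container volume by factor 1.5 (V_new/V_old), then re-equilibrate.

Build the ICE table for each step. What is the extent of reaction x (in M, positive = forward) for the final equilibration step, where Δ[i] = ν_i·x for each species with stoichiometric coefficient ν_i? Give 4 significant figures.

x = 0.002933 M

Q₀ = 1.255 vs Keq = 335.6 ⇒ Q<K, forward
Step 1:
                   C          A          J          M
  init         0.132    0.04305      2.336     0.3416
  Δ           -0.108      0.054      0.162      0.162
  eq           0.024    0.09705      2.498     0.5036
  solve Keq expr → x = 0.054; check Q = 335.6
Then remove 0.8113 M of J.
Step 2:
                   C          A          J          M
  init         0.024    0.09705      1.687     0.5036
  Δ        -0.009586   0.004793    0.01438    0.01438
  eq         0.01441     0.1018      1.701      0.518
  solve Keq expr → x = 0.004793; check Q = 335.6
Then change container volume by factor 1.5 (V_new/V_old).
Step 3:
                   C          A          J          M
  init      0.009606     0.0679      1.134     0.3453
  Δ        -0.005865   0.002933   0.008798   0.008798
  eq         0.00374    0.07083      1.143     0.3541
  solve Keq expr → x = 0.002933; check Q = 335.6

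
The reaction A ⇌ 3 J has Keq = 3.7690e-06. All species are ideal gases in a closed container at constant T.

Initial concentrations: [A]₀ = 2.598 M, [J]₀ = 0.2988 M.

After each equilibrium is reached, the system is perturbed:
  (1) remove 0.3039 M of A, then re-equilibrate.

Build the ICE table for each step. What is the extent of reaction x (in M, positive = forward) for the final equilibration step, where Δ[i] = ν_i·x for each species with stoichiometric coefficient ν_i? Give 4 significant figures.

x = -2.8231e-04 M

Q₀ = 0.01027 vs Keq = 3.7690e-06 ⇒ Q>K, reverse
Step 1:
                   A          J
  init         2.598     0.2988
  Δ          0.09239    -0.2772
  eq            2.69    0.02164
  solve Keq expr → x = -0.09239; check Q = 3.7690e-06
Then remove 0.3039 M of A.
Step 2:
                   A          J
  init         2.386    0.02164
  Δ       2.8231e-04 -8.4692e-04
  eq           2.387     0.0208
  solve Keq expr → x = -2.8231e-04; check Q = 3.7690e-06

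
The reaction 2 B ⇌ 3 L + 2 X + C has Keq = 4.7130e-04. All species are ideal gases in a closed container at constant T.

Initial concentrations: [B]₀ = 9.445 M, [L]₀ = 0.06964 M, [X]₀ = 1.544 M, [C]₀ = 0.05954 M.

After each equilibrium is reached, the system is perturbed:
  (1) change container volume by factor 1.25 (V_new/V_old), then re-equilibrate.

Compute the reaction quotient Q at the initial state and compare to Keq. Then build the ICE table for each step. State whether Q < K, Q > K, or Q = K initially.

Q₀ = 5.3737e-07 vs Keq = 4.7130e-04 ⇒ Q<K, forward
Step 1:
                    B           L           X           C
  init          9.445     0.06964       1.544     0.05954
  Δ           -0.2315      0.3472      0.2315      0.1157
  eq            9.214      0.4168       1.775      0.1753
  solve Keq expr → x = 0.1157; check Q = 4.7130e-04
Then change container volume by factor 1.25 (V_new/V_old).
Step 2:
                    B           L           X           C
  init          7.371      0.3335        1.42      0.1402
  Δ          -0.05237     0.07856     0.05237     0.02619
  eq            7.318       0.412       1.473      0.1664
  solve Keq expr → x = 0.02619; check Q = 4.7130e-04

Q₀ = 5.3737e-07; Q < K (proceeds forward)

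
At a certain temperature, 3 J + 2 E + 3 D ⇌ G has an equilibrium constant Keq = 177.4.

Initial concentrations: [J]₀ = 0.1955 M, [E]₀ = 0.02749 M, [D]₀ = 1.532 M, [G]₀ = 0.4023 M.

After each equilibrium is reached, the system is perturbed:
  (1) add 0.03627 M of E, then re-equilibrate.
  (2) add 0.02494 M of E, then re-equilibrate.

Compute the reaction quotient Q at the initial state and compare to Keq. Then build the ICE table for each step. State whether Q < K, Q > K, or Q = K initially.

Q₀ = 1.9815e+04 vs Keq = 177.4 ⇒ Q>K, reverse
Step 1:
                    J           E           D           G
  Initial      0.1955     0.02749       1.532      0.4023
  Change       0.1292     0.08612      0.1292    -0.04306
  Equil        0.3247      0.1136       1.661      0.3592
  solve Keq expr → x = -0.04306; check Q = 177.4
Then add 0.03627 M of E.
Step 2:
                    J           E           D           G
  Initial      0.3247      0.1499       1.661      0.3592
  Change     -0.02542    -0.01695    -0.02542    0.008473
  Equil        0.2993      0.1329       1.636      0.3677
  solve Keq expr → x = 0.008473; check Q = 177.4
Then add 0.02494 M of E.
Step 3:
                    J           E           D           G
  Initial      0.2993      0.1579       1.636      0.3677
  Change     -0.01579    -0.01053    -0.01579    0.005263
  Equil        0.2835      0.1473        1.62       0.373
  solve Keq expr → x = 0.005263; check Q = 177.4

Q₀ = 1.9815e+04; Q > K (proceeds reverse)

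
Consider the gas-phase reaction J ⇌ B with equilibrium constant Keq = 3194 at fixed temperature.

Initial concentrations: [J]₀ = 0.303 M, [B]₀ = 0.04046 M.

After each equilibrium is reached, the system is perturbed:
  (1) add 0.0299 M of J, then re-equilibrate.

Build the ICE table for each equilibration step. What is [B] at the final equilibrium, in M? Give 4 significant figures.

[B]_eq = 0.3732 M

Q₀ = 0.1335 vs Keq = 3194 ⇒ Q<K, forward
Step 1:
                  J         B
  init        0.303   0.04046
  Δ         -0.3029    0.3029
  eq      1.0750e-04    0.3434
  solve Keq expr → x = 0.3029; check Q = 3194
Then add 0.0299 M of J.
Step 2:
                  J         B
  init      0.03001    0.3434
  Δ        -0.02989   0.02989
  eq      1.1686e-04    0.3732
  solve Keq expr → x = 0.02989; check Q = 3194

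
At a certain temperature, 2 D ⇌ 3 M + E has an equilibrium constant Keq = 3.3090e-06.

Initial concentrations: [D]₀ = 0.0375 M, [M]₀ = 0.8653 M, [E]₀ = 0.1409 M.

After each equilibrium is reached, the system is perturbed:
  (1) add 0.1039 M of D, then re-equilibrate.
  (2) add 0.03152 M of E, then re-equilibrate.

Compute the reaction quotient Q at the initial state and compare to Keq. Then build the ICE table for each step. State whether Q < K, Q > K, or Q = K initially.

Q₀ = 64.92 vs Keq = 3.3090e-06 ⇒ Q>K, reverse
Step 1:
                   D          M          E
  I           0.0375     0.8653     0.1409
  C           0.2818    -0.4227    -0.1409
  E           0.3193     0.4426 3.8905e-06
  solve Keq expr → x = -0.1409; check Q = 3.3090e-06
Then add 0.1039 M of D.
Step 2:
                   D          M          E
  I           0.4232     0.4426 3.8905e-06
  C       -5.8867e-06 8.8301e-06 2.9434e-06
  E           0.4232     0.4426 6.8339e-06
  solve Keq expr → x = 2.9434e-06; check Q = 3.3090e-06
Then add 0.03152 M of E.
Step 3:
                   D          M          E
  I           0.4232     0.4426    0.03153
  C          0.06302   -0.09452   -0.03151
  E           0.4862     0.3481 1.8545e-05
  solve Keq expr → x = -0.03151; check Q = 3.3090e-06

Q₀ = 64.92; Q > K (proceeds reverse)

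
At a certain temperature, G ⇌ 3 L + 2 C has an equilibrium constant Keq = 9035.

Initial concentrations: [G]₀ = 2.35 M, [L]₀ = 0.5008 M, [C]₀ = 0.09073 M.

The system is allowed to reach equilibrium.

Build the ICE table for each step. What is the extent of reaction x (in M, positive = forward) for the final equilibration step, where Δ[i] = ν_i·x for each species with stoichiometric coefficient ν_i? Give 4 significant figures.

Q₀ = 4.3997e-04 vs Keq = 9035 ⇒ Q<K, forward
Step 1:
                    G           L           C
  init           2.35      0.5008     0.09073
  Δ            -1.925       5.775        3.85
  eq           0.4249       6.276       3.941
  solve Keq expr → x = 1.925; check Q = 9035

x = 1.925 M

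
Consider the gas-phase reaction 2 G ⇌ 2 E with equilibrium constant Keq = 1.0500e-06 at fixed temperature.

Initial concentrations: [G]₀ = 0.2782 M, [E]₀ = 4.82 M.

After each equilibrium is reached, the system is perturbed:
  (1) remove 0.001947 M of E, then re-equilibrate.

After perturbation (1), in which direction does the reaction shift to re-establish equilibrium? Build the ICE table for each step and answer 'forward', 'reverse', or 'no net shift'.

Q₀ = 300.2 vs Keq = 1.0500e-06 ⇒ Q>K, reverse
Step 1:
                   G          E
  Initial     0.2782       4.82
  Change       4.815     -4.815
  Equil        5.093   0.005219
  solve Keq expr → x = -2.407; check Q = 1.0500e-06
Then remove 0.001947 M of E.
Step 2:
                   G          E
  Initial      5.093   0.003272
  Change   -0.001945   0.001945
  Equil        5.091   0.005217
  solve Keq expr → x = 9.7250e-04; check Q = 1.0500e-06

Direction: forward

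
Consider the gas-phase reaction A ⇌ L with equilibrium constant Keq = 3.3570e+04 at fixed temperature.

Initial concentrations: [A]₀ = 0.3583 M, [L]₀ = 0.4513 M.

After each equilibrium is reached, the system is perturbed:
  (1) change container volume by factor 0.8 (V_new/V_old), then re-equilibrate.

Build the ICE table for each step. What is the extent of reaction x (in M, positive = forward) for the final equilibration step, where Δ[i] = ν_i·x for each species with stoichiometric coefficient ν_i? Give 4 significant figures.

Q₀ = 1.26 vs Keq = 3.3570e+04 ⇒ Q<K, forward
Step 1:
                   A          L
  I           0.3583     0.4513
  C          -0.3583     0.3583
  E       2.4116e-05     0.8096
  solve Keq expr → x = 0.3583; check Q = 3.3570e+04
Then change container volume by factor 0.8 (V_new/V_old).
Step 2:
                   A          L
  I       3.0145e-05      1.012
  C                0          0
  E       3.0145e-05      1.012
  solve Keq expr → x = 0; check Q = 3.3570e+04

x = 0 M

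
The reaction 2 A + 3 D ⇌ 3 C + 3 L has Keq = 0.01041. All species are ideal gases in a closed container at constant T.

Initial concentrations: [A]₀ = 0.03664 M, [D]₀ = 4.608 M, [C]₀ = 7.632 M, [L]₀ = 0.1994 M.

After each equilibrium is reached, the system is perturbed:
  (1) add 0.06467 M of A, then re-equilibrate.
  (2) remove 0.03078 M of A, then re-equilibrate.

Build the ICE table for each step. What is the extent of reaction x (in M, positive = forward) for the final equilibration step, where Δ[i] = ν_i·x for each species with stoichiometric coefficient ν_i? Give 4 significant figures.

x = -0.001477 M

Q₀ = 26.83 vs Keq = 0.01041 ⇒ Q>K, reverse
Step 1:
                  A         D         C         L
  Initial   0.03664     4.608     7.632    0.1994
  Change     0.1074    0.1611   -0.1611   -0.1611
  Equil       0.144     4.769     7.471    0.0383
  solve Keq expr → x = -0.0537; check Q = 0.01041
Then add 0.06467 M of A.
Step 2:
                  A         D         C         L
  Initial    0.2087     4.769     7.471    0.0383
  Change  -0.006386 -0.009579  0.009579  0.009579
  Equil      0.2023      4.76      7.48   0.04788
  solve Keq expr → x = 0.003193; check Q = 0.01041
Then remove 0.03078 M of A.
Step 3:
                  A         D         C         L
  Initial    0.1715      4.76      7.48   0.04788
  Change   0.002954  0.004431 -0.004431 -0.004431
  Equil      0.1745     4.764     7.476   0.04345
  solve Keq expr → x = -0.001477; check Q = 0.01041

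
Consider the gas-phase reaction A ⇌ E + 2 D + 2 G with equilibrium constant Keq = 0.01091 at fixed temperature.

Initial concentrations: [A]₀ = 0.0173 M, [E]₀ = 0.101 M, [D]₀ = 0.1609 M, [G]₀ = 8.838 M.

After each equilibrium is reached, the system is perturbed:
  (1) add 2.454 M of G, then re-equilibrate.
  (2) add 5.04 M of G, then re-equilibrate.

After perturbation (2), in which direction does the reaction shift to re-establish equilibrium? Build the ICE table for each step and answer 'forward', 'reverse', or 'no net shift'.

Direction: reverse

Q₀ = 11.81 vs Keq = 0.01091 ⇒ Q>K, reverse
Step 1:
                    A           E           D           G
  Initial      0.0173       0.101      0.1609       8.838
  Change      0.07031    -0.07031     -0.1406     -0.1406
  Equil       0.08761     0.03069     0.02029       8.697
  solve Keq expr → x = -0.07031; check Q = 0.01091
Then add 2.454 M of G.
Step 2:
                    A           E           D           G
  Initial     0.08761     0.03069     0.02029       11.15
  Change     0.001887   -0.001887   -0.003774   -0.003774
  Equil       0.08949     0.02881     0.01651       11.15
  solve Keq expr → x = -0.001887; check Q = 0.01091
Then add 5.04 M of G.
Step 3:
                    A           E           D           G
  Initial     0.08949     0.02881     0.01651       16.19
  Change     0.002258   -0.002258   -0.004516   -0.004516
  Equil       0.09175     0.02655       0.012       16.18
  solve Keq expr → x = -0.002258; check Q = 0.01091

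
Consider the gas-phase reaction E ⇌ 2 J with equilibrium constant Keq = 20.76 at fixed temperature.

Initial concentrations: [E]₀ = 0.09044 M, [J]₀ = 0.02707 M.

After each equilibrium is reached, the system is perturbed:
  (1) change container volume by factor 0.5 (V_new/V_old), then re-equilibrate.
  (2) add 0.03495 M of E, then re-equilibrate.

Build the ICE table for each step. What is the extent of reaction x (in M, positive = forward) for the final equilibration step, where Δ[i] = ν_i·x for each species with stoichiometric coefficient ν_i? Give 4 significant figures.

Q₀ = 0.008102 vs Keq = 20.76 ⇒ Q<K, forward
Step 1:
                   E          J
  init       0.09044    0.02707
  Δ         -0.08844     0.1769
  eq        0.002004     0.2039
  solve Keq expr → x = 0.08844; check Q = 20.76
Then change container volume by factor 0.5 (V_new/V_old).
Step 2:
                   E          J
  init      0.004007     0.4079
  Δ         0.003718  -0.007435
  eq        0.007725     0.4005
  solve Keq expr → x = -0.003718; check Q = 20.76
Then add 0.03495 M of E.
Step 3:
                   E          J
  init       0.04267     0.4005
  Δ         -0.03226    0.06452
  eq         0.01041      0.465
  solve Keq expr → x = 0.03226; check Q = 20.76

x = 0.03226 M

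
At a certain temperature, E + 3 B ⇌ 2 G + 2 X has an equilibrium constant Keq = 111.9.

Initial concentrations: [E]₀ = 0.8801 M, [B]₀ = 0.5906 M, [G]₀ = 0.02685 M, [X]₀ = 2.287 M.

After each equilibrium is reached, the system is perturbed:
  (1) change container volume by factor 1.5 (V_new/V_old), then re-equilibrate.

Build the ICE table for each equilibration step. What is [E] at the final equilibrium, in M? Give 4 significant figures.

[E]_eq = 0.4975 M

Q₀ = 0.0208 vs Keq = 111.9 ⇒ Q<K, forward
Step 1:
                   E          B          G          X
  Initial     0.8801     0.5906    0.02685      2.287
  Change     -0.1338    -0.4014     0.2676     0.2676
  Equil       0.7463     0.1892     0.2944      2.555
  solve Keq expr → x = 0.1338; check Q = 111.9
Then change container volume by factor 1.5 (V_new/V_old).
Step 2:
                   E          B          G          X
  Initial     0.4975     0.1261     0.1963      1.703
  Change           0          0          0          0
  Equil       0.4975     0.1261     0.1963      1.703
  solve Keq expr → x = 0; check Q = 111.9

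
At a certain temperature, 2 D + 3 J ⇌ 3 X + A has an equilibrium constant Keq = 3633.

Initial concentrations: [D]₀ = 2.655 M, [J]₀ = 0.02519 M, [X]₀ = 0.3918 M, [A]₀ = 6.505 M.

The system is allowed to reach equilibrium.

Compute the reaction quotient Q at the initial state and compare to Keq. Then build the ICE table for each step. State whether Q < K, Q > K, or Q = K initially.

Q₀ = 3472; Q < K (proceeds forward)

Q₀ = 3472 vs Keq = 3633 ⇒ Q<K, forward
Step 1:
                   D          J          X          A
  I            2.655    0.02519     0.3918      6.505
  C       -2.3525e-04 -3.5288e-04 3.5288e-04 1.1763e-04
  E            2.655    0.02484     0.3922      6.505
  solve Keq expr → x = 1.1763e-04; check Q = 3633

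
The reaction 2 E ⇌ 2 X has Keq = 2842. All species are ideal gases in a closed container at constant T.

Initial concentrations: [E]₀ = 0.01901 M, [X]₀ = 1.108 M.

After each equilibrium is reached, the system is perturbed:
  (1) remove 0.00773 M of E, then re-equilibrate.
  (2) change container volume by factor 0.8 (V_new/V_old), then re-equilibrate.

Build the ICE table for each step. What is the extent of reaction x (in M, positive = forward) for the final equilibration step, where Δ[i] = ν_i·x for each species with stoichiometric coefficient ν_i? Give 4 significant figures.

x = 0 M

Q₀ = 3397 vs Keq = 2842 ⇒ Q>K, reverse
Step 1:
                   E          X
  I          0.01901      1.108
  C         0.001741  -0.001741
  E          0.02075      1.106
  solve Keq expr → x = -8.7063e-04; check Q = 2842
Then remove 0.00773 M of E.
Step 2:
                   E          X
  I          0.01302      1.106
  C         0.007588  -0.007588
  E          0.02061      1.099
  solve Keq expr → x = -0.003794; check Q = 2842
Then change container volume by factor 0.8 (V_new/V_old).
Step 3:
                   E          X
  I          0.02576      1.373
  C                0          0
  E          0.02576      1.373
  solve Keq expr → x = 0; check Q = 2842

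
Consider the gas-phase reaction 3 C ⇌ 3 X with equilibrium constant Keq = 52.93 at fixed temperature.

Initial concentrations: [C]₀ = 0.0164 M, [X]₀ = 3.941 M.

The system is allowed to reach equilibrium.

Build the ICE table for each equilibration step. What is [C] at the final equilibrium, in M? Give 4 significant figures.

[C]_eq = 0.8323 M

Q₀ = 1.3877e+07 vs Keq = 52.93 ⇒ Q>K, reverse
Step 1:
                    C           X
  Initial      0.0164       3.941
  Change       0.8159     -0.8159
  Equil        0.8323       3.125
  solve Keq expr → x = -0.272; check Q = 52.93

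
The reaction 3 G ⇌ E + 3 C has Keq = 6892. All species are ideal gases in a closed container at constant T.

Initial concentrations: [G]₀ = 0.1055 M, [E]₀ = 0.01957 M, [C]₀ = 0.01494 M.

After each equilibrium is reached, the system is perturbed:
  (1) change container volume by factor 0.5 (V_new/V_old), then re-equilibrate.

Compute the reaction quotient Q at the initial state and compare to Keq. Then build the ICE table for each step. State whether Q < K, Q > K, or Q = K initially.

Q₀ = 5.5576e-05 vs Keq = 6892 ⇒ Q<K, forward
Step 1:
                  G         E         C
  Initial    0.1055   0.01957   0.01494
  Change    -0.1032   0.03439    0.1032
  Equil    0.002345   0.05396    0.1181
  solve Keq expr → x = 0.03439; check Q = 6892
Then change container volume by factor 0.5 (V_new/V_old).
Step 2:
                  G         E         C
  Initial   0.00469    0.1079    0.2362
  Change   0.001182 -3.9408e-04 -0.001182
  Equil    0.005872    0.1075     0.235
  solve Keq expr → x = -3.9408e-04; check Q = 6892

Q₀ = 5.5576e-05; Q < K (proceeds forward)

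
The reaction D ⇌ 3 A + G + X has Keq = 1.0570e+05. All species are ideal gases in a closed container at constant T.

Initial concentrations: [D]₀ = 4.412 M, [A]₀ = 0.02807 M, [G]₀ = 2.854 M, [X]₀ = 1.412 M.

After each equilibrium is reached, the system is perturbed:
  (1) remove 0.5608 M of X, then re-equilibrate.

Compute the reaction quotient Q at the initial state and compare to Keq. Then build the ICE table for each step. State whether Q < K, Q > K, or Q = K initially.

Q₀ = 2.0201e-05 vs Keq = 1.0570e+05 ⇒ Q<K, forward
Step 1:
                  D         A         G         X
  I           4.412   0.02807     2.854     1.412
  C          -3.878     11.63     3.878     3.878
  E          0.5342     11.66     6.732      5.29
  solve Keq expr → x = 3.878; check Q = 1.0570e+05
Then remove 0.5608 M of X.
Step 2:
                  D         A         G         X
  I          0.5342     11.66     6.732     4.729
  C        -0.03655    0.1097   0.03655   0.03655
  E          0.4977     11.77     6.768     4.766
  solve Keq expr → x = 0.03655; check Q = 1.0570e+05

Q₀ = 2.0201e-05; Q < K (proceeds forward)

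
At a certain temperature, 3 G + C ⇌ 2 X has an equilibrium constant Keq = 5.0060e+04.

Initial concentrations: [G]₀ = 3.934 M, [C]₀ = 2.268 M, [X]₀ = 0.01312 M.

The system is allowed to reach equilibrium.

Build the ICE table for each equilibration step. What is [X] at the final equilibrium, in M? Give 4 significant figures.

Q₀ = 1.2466e-06 vs Keq = 5.0060e+04 ⇒ Q<K, forward
Step 1:
                  G         C         X
  I           3.934     2.268   0.01312
  C          -3.882    -1.294     2.588
  E         0.05177    0.9739     2.601
  solve Keq expr → x = 1.294; check Q = 5.0060e+04

[X]_eq = 2.601 M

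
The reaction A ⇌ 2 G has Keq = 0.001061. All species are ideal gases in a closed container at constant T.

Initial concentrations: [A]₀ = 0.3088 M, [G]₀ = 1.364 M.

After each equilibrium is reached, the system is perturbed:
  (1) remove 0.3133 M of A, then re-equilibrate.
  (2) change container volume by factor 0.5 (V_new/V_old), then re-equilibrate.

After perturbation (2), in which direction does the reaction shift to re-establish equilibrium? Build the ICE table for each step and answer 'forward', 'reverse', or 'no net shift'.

Direction: reverse

Q₀ = 6.025 vs Keq = 0.001061 ⇒ Q>K, reverse
Step 1:
                    A           G
  Initial      0.3088       1.364
  Change       0.6659      -1.332
  Equil        0.9747     0.03216
  solve Keq expr → x = -0.6659; check Q = 0.001061
Then remove 0.3133 M of A.
Step 2:
                    A           G
  Initial      0.6614     0.03216
  Change     0.002806   -0.005612
  Equil        0.6642     0.02655
  solve Keq expr → x = -0.002806; check Q = 0.001061
Then change container volume by factor 0.5 (V_new/V_old).
Step 3:
                    A           G
  Initial       1.328     0.05309
  Change     0.007721    -0.01544
  Equil         1.336     0.03765
  solve Keq expr → x = -0.007721; check Q = 0.001061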